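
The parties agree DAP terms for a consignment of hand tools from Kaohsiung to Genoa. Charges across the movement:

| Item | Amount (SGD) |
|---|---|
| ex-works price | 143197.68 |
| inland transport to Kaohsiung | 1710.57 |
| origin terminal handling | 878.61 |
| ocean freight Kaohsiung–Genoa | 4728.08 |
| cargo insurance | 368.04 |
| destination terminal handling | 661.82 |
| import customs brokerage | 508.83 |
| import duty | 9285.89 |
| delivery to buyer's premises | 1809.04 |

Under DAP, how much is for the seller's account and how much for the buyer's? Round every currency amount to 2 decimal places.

Seller: SGD 153353.84; buyer: SGD 9794.72

DAP: the seller bears all costs to the named destination except import duty and clearance.
Seller's account: goods 143197.68 + inland to port 1710.57 + origin terminal 878.61 + freight 4728.08 + insurance 368.04 + destination terminal 661.82 + delivery 1809.04 = 153353.84
Buyer's account: brokerage 508.83 + duty 9285.89 = 9794.72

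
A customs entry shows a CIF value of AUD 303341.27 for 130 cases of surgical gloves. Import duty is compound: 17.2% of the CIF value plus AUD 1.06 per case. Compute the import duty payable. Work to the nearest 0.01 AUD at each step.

Import duty: AUD 52312.50

Ad valorem component: 303341.27 × 17.2% = 52174.70
Specific component: 130 × 1.06 = 137.80
Import duty = 52174.70 + 137.80 = 52312.50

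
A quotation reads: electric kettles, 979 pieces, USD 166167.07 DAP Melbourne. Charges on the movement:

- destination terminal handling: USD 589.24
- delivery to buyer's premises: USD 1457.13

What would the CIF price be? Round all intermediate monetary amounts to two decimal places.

From DAP to CIF, the seller no longer bears: destination terminal, delivery.
CIF price = 166167.07 − 589.24 − 1457.13 = 164120.70

CIF price: USD 164120.70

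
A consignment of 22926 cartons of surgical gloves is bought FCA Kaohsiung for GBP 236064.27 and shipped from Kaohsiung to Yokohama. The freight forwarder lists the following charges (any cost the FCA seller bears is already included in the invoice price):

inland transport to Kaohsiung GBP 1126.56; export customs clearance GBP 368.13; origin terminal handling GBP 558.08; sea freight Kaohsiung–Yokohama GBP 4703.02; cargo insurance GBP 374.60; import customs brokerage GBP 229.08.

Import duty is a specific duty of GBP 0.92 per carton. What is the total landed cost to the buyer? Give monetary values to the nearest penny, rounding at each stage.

Total landed cost: GBP 263020.97

FCA: the seller delivers export-cleared goods to the carrier; the buyer bears costs from that point.
Already in the invoice (seller's account under FCA): inland to port, export clearance — exclude.
CIF value = FCA price + origin terminal + freight + insurance = 236064.27 + 558.08 + 4703.02 + 374.60 = 241699.97
Import duty = 22926 × 0.92 = 21091.92
Buyer bears: origin terminal 558.08 + freight 4703.02 + insurance 374.60 + brokerage 229.08 + duty 21091.92 = 26956.70
Landed cost = invoice 236064.27 + 26956.70 = 263020.97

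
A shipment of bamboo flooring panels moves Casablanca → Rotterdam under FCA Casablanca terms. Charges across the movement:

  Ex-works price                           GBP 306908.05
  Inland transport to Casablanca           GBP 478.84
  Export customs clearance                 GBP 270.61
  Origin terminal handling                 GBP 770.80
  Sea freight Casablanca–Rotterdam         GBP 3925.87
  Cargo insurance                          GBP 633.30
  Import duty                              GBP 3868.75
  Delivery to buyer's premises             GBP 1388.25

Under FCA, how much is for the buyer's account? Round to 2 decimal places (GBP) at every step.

FCA: the seller delivers export-cleared goods to the carrier; the buyer bears costs from that point.
Seller's account: goods 306908.05 + inland to port 478.84 + export clearance 270.61 = 307657.50
Buyer's account: origin terminal 770.80 + freight 3925.87 + insurance 633.30 + duty 3868.75 + delivery 1388.25 = 10586.97

Buyer's account: GBP 10586.97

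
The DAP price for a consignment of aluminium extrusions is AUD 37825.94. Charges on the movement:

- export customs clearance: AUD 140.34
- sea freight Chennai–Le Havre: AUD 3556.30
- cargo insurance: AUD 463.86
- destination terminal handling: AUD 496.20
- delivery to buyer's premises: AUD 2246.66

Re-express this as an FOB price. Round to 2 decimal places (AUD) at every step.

FOB price: AUD 31062.92

Not relevant to the conversion: export clearance — on the seller under both DAP and FOB; already in the DAP price and stays in the FOB price.
From DAP to FOB, the seller no longer bears: freight, insurance, destination terminal, delivery.
FOB price = 37825.94 − 3556.30 − 463.86 − 496.20 − 2246.66 = 31062.92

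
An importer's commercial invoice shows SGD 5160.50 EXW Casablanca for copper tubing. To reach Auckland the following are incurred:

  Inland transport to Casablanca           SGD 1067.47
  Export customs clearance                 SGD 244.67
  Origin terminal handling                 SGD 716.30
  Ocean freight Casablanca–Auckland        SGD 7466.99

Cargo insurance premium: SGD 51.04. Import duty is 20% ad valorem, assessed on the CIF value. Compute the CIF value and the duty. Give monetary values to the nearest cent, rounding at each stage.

CIF value: SGD 14706.97; import duty: SGD 2941.39

CIF = EXW price + pre-shipment costs + freight + insurance
CIF = 5160.50 + 1067.47 + 244.67 + 716.30 + 7466.99 + 51.04 = 14706.97
Import duty = 14706.97 × 20% = 2941.39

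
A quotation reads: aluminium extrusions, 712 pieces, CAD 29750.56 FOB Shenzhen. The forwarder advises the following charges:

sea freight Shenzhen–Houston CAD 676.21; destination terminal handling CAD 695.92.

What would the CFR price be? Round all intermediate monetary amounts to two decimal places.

Not relevant to the conversion: destination terminal — on the buyer under both terms; not part of either seller's price.
From FOB to CFR, the seller additionally bears: freight.
CFR price = 29750.56 + 676.21 = 30426.77

CFR price: CAD 30426.77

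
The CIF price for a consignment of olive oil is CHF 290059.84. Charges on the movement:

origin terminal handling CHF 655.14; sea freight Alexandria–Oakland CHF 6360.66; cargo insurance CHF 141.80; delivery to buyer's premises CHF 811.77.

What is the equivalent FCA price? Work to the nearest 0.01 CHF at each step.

Not relevant to the conversion: delivery — on the buyer under both terms; not part of either seller's price.
From CIF to FCA, the seller no longer bears: origin terminal, freight, insurance.
FCA price = 290059.84 − 655.14 − 6360.66 − 141.80 = 282902.24

FCA price: CHF 282902.24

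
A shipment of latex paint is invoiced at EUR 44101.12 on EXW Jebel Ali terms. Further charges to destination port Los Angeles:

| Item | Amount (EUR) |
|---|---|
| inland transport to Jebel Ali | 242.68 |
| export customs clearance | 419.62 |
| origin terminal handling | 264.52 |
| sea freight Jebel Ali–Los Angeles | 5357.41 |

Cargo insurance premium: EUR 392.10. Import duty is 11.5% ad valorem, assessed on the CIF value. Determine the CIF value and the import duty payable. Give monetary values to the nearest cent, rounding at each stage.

CIF value: EUR 50777.45; import duty: EUR 5839.41

CIF = EXW price + pre-shipment costs + freight + insurance
CIF = 44101.12 + 242.68 + 419.62 + 264.52 + 5357.41 + 392.10 = 50777.45
Import duty = 50777.45 × 11.5% = 5839.41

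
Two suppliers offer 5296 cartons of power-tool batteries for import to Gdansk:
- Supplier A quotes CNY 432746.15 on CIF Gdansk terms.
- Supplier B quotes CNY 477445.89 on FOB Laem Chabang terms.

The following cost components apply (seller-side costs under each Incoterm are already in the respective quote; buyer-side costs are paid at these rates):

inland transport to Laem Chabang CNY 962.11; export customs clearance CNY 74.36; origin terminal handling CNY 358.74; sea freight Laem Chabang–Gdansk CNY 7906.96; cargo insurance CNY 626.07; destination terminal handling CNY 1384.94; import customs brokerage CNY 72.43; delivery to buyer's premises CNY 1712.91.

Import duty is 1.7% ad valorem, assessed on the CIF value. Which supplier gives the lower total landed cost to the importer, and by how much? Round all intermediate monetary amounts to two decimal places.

Supplier A (CIF):
The CIF price already equals the CIF value: 432746.15
Import duty = 432746.15 × 1.7% = 7356.68
Buyer bears (A): 1384.94 + 72.43 + 1712.91 = 3170.28
Landed cost (A) = invoice 432746.15 + 3170.28 + duty 7356.68 = 443273.11
Supplier B (FOB):
CIF value = FOB price + freight + insurance = 477445.89 + 7906.96 + 626.07 = 485978.92
Import duty = 485978.92 × 1.7% = 8261.64
Buyer bears (B): 7906.96 + 626.07 + 1384.94 + 72.43 + 1712.91 = 11703.31
Landed cost (B) = invoice 477445.89 + 11703.31 + duty 8261.64 = 497410.84
Difference = |443273.11 − 497410.84| = 54137.73

Supplier A is cheaper by CNY 54137.73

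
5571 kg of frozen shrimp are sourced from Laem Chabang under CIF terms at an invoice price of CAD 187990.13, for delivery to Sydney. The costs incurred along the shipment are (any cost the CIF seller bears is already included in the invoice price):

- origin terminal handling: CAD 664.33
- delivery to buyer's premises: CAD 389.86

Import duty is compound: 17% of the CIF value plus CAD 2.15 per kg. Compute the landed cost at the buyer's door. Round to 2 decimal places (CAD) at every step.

CIF: the seller pays costs through ocean freight and marine insurance to the destination port.
Already in the invoice (seller's account under CIF): origin terminal — exclude.
The CIF price already equals the CIF value: 187990.13
Ad valorem component: 187990.13 × 17% = 31958.32
Specific component: 5571 × 2.15 = 11977.65
Import duty = 31958.32 + 11977.65 = 43935.97
Buyer bears: delivery 389.86 + duty 43935.97 = 44325.83
Landed cost = invoice 187990.13 + 44325.83 = 232315.96

Total landed cost: CAD 232315.96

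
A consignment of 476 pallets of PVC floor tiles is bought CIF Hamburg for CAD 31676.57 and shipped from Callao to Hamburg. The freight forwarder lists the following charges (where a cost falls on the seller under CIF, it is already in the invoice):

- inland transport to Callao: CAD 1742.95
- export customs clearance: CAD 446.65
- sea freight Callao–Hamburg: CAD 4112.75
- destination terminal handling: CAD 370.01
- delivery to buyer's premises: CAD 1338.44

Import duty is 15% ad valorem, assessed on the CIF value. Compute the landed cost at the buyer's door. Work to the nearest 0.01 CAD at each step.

Total landed cost: CAD 38136.51

CIF: the seller pays costs through ocean freight and marine insurance to the destination port.
Already in the invoice (seller's account under CIF): inland to port, export clearance, freight — exclude.
The CIF price already equals the CIF value: 31676.57
Import duty = 31676.57 × 15% = 4751.49
Buyer bears: destination terminal 370.01 + delivery 1338.44 + duty 4751.49 = 6459.94
Landed cost = invoice 31676.57 + 6459.94 = 38136.51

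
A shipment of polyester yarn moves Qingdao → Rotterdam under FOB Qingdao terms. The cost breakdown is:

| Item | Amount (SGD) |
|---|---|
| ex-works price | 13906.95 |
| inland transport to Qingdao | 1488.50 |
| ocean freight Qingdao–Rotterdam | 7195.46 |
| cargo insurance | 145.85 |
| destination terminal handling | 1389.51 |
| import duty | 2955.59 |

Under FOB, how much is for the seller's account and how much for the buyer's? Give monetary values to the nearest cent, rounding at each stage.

FOB: the seller bears costs until goods are on board at the origin port; the buyer bears freight, insurance and all costs thereafter.
Seller's account: goods 13906.95 + inland to port 1488.50 = 15395.45
Buyer's account: freight 7195.46 + insurance 145.85 + destination terminal 1389.51 + duty 2955.59 = 11686.41

Seller: SGD 15395.45; buyer: SGD 11686.41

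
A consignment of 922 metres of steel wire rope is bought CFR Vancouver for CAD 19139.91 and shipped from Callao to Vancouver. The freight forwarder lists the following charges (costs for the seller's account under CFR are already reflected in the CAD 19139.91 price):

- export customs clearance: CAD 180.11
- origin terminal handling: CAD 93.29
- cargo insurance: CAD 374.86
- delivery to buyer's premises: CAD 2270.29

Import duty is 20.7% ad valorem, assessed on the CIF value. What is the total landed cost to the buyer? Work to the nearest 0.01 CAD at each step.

CFR: the seller pays costs through ocean freight to the destination port, but not insurance.
Already in the invoice (seller's account under CFR): export clearance, origin terminal — exclude.
CIF value = CFR price + insurance = 19139.91 + 374.86 = 19514.77
Import duty = 19514.77 × 20.7% = 4039.56
Buyer bears: insurance 374.86 + delivery 2270.29 + duty 4039.56 = 6684.71
Landed cost = invoice 19139.91 + 6684.71 = 25824.62

Total landed cost: CAD 25824.62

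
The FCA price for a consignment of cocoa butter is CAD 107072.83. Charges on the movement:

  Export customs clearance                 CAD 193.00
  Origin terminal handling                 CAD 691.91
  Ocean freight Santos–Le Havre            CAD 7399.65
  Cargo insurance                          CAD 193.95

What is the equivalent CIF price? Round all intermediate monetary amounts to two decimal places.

CIF price: CAD 115358.34

Not relevant to the conversion: export clearance — on the seller under both FCA and CIF; already in the FCA price and stays in the CIF price.
From FCA to CIF, the seller additionally bears: origin terminal, freight, insurance.
CIF price = 107072.83 + 691.91 + 7399.65 + 193.95 = 115358.34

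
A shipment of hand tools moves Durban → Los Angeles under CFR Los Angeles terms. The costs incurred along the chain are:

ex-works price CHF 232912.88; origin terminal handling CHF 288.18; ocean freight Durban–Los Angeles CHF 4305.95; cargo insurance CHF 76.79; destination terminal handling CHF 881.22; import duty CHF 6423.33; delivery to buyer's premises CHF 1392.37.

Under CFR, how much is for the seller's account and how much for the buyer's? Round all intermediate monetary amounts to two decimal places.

Seller: CHF 237507.01; buyer: CHF 8773.71

CFR: the seller pays costs through ocean freight to the destination port, but not insurance.
Seller's account: goods 232912.88 + origin terminal 288.18 + freight 4305.95 = 237507.01
Buyer's account: insurance 76.79 + destination terminal 881.22 + duty 6423.33 + delivery 1392.37 = 8773.71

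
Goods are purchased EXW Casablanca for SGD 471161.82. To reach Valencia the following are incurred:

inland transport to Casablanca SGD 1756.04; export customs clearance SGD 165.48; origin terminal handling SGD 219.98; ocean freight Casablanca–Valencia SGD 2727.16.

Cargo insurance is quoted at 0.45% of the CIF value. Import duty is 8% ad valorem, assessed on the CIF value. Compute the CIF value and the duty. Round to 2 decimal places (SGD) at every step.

CIF value: SGD 478182.30; import duty: SGD 38254.58

Let C be the CIF value. C = EXW price + pre-shipment costs + freight + 0.45% × C
C − 0.45% × C = 471161.82 + 1756.04 + 165.48 + 219.98 + 2727.16
0.9955 × C = 476030.48
C = 476030.48 / 0.9955 = 478182.30
Insurance premium = 0.45% × 478182.30 = 2151.82
Import duty = 478182.30 × 8% = 38254.58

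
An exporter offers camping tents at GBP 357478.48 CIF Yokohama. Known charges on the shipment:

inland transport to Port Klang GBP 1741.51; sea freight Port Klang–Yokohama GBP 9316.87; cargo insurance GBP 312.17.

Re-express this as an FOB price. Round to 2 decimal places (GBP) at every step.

FOB price: GBP 347849.44

Not relevant to the conversion: inland to port — on the seller under both CIF and FOB; already in the CIF price and stays in the FOB price.
From CIF to FOB, the seller no longer bears: freight, insurance.
FOB price = 357478.48 − 9316.87 − 312.17 = 347849.44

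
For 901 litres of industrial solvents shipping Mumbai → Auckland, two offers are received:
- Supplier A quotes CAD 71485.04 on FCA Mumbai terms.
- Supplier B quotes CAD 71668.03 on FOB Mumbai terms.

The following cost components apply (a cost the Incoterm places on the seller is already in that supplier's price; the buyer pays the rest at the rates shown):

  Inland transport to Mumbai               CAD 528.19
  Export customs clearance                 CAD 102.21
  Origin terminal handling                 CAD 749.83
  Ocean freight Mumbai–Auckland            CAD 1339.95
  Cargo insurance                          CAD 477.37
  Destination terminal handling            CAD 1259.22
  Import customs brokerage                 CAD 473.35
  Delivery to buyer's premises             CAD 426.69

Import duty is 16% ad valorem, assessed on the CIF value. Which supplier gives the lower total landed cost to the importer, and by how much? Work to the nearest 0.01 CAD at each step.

Supplier B is cheaper by CAD 657.53

Supplier A (FCA):
CIF value = FCA price + origin terminal + freight + insurance = 71485.04 + 749.83 + 1339.95 + 477.37 = 74052.19
Import duty = 74052.19 × 16% = 11848.35
Buyer bears (A): 749.83 + 1339.95 + 477.37 + 1259.22 + 473.35 + 426.69 = 4726.41
Landed cost (A) = invoice 71485.04 + 4726.41 + duty 11848.35 = 88059.80
Supplier B (FOB):
CIF value = FOB price + freight + insurance = 71668.03 + 1339.95 + 477.37 = 73485.35
Import duty = 73485.35 × 16% = 11757.66
Buyer bears (B): 1339.95 + 477.37 + 1259.22 + 473.35 + 426.69 = 3976.58
Landed cost (B) = invoice 71668.03 + 3976.58 + duty 11757.66 = 87402.27
Difference = |88059.80 − 87402.27| = 657.53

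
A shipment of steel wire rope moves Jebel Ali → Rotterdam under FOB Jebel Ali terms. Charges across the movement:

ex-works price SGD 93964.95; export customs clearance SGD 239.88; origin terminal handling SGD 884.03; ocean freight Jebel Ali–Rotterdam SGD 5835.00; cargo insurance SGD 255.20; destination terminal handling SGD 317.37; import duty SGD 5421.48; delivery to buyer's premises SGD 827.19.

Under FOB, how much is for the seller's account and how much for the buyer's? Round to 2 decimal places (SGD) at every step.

FOB: the seller bears costs until goods are on board at the origin port; the buyer bears freight, insurance and all costs thereafter.
Seller's account: goods 93964.95 + export clearance 239.88 + origin terminal 884.03 = 95088.86
Buyer's account: freight 5835.00 + insurance 255.20 + destination terminal 317.37 + duty 5421.48 + delivery 827.19 = 12656.24

Seller: SGD 95088.86; buyer: SGD 12656.24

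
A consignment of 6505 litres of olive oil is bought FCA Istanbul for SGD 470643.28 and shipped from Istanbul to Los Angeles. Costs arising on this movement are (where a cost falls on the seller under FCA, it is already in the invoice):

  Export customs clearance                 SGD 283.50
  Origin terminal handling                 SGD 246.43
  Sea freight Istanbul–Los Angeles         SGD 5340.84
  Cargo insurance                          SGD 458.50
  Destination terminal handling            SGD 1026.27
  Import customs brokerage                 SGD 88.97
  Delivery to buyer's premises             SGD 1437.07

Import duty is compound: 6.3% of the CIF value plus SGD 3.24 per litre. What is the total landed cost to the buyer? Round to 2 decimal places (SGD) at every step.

Total landed cost: SGD 530348.97

FCA: the seller delivers export-cleared goods to the carrier; the buyer bears costs from that point.
Already in the invoice (seller's account under FCA): export clearance — exclude.
CIF value = FCA price + origin terminal + freight + insurance = 470643.28 + 246.43 + 5340.84 + 458.50 = 476689.05
Ad valorem component: 476689.05 × 6.3% = 30031.41
Specific component: 6505 × 3.24 = 21076.20
Import duty = 30031.41 + 21076.20 = 51107.61
Buyer bears: origin terminal 246.43 + freight 5340.84 + insurance 458.50 + destination terminal 1026.27 + brokerage 88.97 + delivery 1437.07 + duty 51107.61 = 59705.69
Landed cost = invoice 470643.28 + 59705.69 = 530348.97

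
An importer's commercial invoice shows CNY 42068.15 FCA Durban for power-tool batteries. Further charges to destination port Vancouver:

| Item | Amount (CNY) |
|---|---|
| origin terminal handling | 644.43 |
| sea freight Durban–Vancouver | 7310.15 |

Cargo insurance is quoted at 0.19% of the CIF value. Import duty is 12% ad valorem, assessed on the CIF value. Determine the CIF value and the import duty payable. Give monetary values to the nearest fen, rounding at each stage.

CIF value: CNY 50117.95; import duty: CNY 6014.15

Let C be the CIF value. C = FCA price + pre-shipment costs + freight + 0.19% × C
C − 0.19% × C = 42068.15 + 644.43 + 7310.15
0.9981 × C = 50022.73
C = 50022.73 / 0.9981 = 50117.95
Insurance premium = 0.19% × 50117.95 = 95.22
Import duty = 50117.95 × 12% = 6014.15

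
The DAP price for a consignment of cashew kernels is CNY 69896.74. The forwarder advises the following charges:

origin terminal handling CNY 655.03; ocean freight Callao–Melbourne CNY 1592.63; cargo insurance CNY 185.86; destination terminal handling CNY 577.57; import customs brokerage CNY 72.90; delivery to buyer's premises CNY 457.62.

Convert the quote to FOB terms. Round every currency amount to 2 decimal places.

FOB price: CNY 67083.06

Not relevant to the conversion: origin terminal — on the seller under both DAP and FOB; already in the DAP price and stays in the FOB price. brokerage — on the buyer under both terms; not part of either seller's price.
From DAP to FOB, the seller no longer bears: freight, insurance, destination terminal, delivery.
FOB price = 69896.74 − 1592.63 − 185.86 − 577.57 − 457.62 = 67083.06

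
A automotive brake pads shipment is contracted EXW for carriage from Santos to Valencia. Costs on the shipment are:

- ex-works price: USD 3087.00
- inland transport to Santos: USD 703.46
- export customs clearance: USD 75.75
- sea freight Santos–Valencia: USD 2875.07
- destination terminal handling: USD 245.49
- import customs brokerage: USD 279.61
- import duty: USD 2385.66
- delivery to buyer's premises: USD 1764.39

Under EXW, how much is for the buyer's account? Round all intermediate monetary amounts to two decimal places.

EXW: the seller makes goods available at their premises; the buyer bears all onward costs.
Seller's account: goods 3087.00 = 3087.00
Buyer's account: inland to port 703.46 + export clearance 75.75 + freight 2875.07 + destination terminal 245.49 + brokerage 279.61 + duty 2385.66 + delivery 1764.39 = 8329.43

Buyer's account: USD 8329.43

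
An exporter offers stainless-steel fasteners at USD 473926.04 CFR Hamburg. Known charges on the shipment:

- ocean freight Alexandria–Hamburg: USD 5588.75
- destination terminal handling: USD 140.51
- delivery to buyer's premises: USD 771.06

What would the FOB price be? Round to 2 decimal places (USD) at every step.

Not relevant to the conversion: delivery, destination terminal — on the buyer under both terms; not part of either seller's price.
From CFR to FOB, the seller no longer bears: freight.
FOB price = 473926.04 − 5588.75 = 468337.29

FOB price: USD 468337.29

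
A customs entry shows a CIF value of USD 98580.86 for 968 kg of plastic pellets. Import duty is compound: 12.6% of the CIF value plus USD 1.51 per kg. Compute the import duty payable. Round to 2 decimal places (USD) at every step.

Import duty: USD 13882.87

Ad valorem component: 98580.86 × 12.6% = 12421.19
Specific component: 968 × 1.51 = 1461.68
Import duty = 12421.19 + 1461.68 = 13882.87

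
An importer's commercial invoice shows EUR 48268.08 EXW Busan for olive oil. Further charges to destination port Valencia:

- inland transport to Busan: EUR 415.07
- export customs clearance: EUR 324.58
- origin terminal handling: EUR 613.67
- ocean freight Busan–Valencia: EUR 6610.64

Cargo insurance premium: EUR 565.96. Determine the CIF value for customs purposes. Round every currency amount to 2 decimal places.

CIF = EXW price + pre-shipment costs + freight + insurance
CIF = 48268.08 + 415.07 + 324.58 + 613.67 + 6610.64 + 565.96 = 56798.00

CIF value: EUR 56798.00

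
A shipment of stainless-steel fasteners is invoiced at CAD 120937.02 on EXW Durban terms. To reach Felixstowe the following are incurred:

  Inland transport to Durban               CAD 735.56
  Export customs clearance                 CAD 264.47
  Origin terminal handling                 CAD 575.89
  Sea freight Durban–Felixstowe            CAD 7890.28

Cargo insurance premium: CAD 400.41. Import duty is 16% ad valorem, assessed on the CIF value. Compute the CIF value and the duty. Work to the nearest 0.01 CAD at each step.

CIF value: CAD 130803.63; import duty: CAD 20928.58

CIF = EXW price + pre-shipment costs + freight + insurance
CIF = 120937.02 + 735.56 + 264.47 + 575.89 + 7890.28 + 400.41 = 130803.63
Import duty = 130803.63 × 16% = 20928.58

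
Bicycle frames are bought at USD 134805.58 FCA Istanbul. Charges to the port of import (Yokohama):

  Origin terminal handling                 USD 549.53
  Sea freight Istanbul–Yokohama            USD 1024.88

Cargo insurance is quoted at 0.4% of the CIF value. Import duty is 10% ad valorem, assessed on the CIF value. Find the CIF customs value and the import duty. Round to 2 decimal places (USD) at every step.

Let C be the CIF value. C = FCA price + pre-shipment costs + freight + 0.4% × C
C − 0.4% × C = 134805.58 + 549.53 + 1024.88
0.996 × C = 136379.99
C = 136379.99 / 0.996 = 136927.70
Insurance premium = 0.4% × 136927.70 = 547.71
Import duty = 136927.70 × 10% = 13692.77

CIF value: USD 136927.70; import duty: USD 13692.77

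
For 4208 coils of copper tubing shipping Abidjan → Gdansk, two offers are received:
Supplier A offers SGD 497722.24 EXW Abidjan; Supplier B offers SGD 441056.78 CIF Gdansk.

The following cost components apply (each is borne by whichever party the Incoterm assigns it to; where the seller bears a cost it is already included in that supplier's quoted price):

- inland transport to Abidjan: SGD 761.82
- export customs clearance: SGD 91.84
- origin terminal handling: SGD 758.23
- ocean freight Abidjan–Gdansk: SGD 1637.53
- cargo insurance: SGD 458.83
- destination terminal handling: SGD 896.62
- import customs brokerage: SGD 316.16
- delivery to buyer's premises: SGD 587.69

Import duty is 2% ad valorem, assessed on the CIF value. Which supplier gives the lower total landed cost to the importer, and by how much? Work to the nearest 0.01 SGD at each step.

Supplier A (EXW):
CIF value = EXW price + inland to port + export clearance + origin terminal + freight + insurance = 497722.24 + 761.82 + 91.84 + 758.23 + 1637.53 + 458.83 = 501430.49
Import duty = 501430.49 × 2% = 10028.61
Buyer bears (A): 761.82 + 91.84 + 758.23 + 1637.53 + 458.83 + 896.62 + 316.16 + 587.69 = 5508.72
Landed cost (A) = invoice 497722.24 + 5508.72 + duty 10028.61 = 513259.57
Supplier B (CIF):
The CIF price already equals the CIF value: 441056.78
Import duty = 441056.78 × 2% = 8821.14
Buyer bears (B): 896.62 + 316.16 + 587.69 = 1800.47
Landed cost (B) = invoice 441056.78 + 1800.47 + duty 8821.14 = 451678.39
Difference = |513259.57 − 451678.39| = 61581.18

Supplier B is cheaper by SGD 61581.18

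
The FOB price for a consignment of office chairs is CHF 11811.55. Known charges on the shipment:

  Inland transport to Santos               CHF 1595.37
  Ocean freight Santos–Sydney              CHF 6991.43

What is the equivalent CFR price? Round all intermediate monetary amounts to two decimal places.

CFR price: CHF 18802.98

Not relevant to the conversion: inland to port — on the seller under both FOB and CFR; already in the FOB price and stays in the CFR price.
From FOB to CFR, the seller additionally bears: freight.
CFR price = 11811.55 + 6991.43 = 18802.98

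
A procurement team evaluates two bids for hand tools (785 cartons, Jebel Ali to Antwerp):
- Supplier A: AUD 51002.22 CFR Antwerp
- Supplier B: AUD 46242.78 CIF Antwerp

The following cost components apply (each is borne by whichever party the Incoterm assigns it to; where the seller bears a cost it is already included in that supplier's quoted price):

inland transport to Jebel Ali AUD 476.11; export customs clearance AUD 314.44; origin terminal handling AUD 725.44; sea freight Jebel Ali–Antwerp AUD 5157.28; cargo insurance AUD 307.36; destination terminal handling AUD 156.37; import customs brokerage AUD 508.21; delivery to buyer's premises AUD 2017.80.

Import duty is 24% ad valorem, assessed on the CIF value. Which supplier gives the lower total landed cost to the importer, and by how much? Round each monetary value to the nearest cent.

Supplier B is cheaper by AUD 6282.83

Supplier A (CFR):
CIF value = CFR price + insurance = 51002.22 + 307.36 = 51309.58
Import duty = 51309.58 × 24% = 12314.30
Buyer bears (A): 307.36 + 156.37 + 508.21 + 2017.80 = 2989.74
Landed cost (A) = invoice 51002.22 + 2989.74 + duty 12314.30 = 66306.26
Supplier B (CIF):
The CIF price already equals the CIF value: 46242.78
Import duty = 46242.78 × 24% = 11098.27
Buyer bears (B): 156.37 + 508.21 + 2017.80 = 2682.38
Landed cost (B) = invoice 46242.78 + 2682.38 + duty 11098.27 = 60023.43
Difference = |66306.26 − 60023.43| = 6282.83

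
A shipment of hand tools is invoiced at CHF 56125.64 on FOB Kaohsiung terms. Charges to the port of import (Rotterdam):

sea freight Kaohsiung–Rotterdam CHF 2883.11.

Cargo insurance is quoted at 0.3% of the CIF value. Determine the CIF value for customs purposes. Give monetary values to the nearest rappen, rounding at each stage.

Let C be the CIF value. C = FOB price + freight + 0.3% × C
C − 0.3% × C = 56125.64 + 2883.11
0.997 × C = 59008.75
C = 59008.75 / 0.997 = 59186.31
Insurance premium = 0.3% × 59186.31 = 177.56

CIF value: CHF 59186.31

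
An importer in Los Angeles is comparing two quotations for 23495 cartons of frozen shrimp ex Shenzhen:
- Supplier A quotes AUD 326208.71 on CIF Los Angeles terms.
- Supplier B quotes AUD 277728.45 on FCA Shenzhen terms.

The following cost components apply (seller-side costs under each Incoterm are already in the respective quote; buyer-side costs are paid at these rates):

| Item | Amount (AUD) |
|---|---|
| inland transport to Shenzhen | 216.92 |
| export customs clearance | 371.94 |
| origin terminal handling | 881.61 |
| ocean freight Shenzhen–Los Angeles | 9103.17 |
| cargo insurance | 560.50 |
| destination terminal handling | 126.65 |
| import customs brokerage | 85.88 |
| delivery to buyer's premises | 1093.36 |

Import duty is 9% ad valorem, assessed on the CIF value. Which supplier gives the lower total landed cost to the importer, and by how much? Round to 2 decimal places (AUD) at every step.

Supplier A (CIF):
The CIF price already equals the CIF value: 326208.71
Import duty = 326208.71 × 9% = 29358.78
Buyer bears (A): 126.65 + 85.88 + 1093.36 = 1305.89
Landed cost (A) = invoice 326208.71 + 1305.89 + duty 29358.78 = 356873.38
Supplier B (FCA):
CIF value = FCA price + origin terminal + freight + insurance = 277728.45 + 881.61 + 9103.17 + 560.50 = 288273.73
Import duty = 288273.73 × 9% = 25944.64
Buyer bears (B): 881.61 + 9103.17 + 560.50 + 126.65 + 85.88 + 1093.36 = 11851.17
Landed cost (B) = invoice 277728.45 + 11851.17 + duty 25944.64 = 315524.26
Difference = |356873.38 − 315524.26| = 41349.12

Supplier B is cheaper by AUD 41349.12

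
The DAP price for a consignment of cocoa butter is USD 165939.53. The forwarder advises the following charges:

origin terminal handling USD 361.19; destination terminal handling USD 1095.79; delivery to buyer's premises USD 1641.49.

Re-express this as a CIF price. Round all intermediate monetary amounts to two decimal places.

Not relevant to the conversion: origin terminal — on the seller under both DAP and CIF; already in the DAP price and stays in the CIF price.
From DAP to CIF, the seller no longer bears: destination terminal, delivery.
CIF price = 165939.53 − 1095.79 − 1641.49 = 163202.25

CIF price: USD 163202.25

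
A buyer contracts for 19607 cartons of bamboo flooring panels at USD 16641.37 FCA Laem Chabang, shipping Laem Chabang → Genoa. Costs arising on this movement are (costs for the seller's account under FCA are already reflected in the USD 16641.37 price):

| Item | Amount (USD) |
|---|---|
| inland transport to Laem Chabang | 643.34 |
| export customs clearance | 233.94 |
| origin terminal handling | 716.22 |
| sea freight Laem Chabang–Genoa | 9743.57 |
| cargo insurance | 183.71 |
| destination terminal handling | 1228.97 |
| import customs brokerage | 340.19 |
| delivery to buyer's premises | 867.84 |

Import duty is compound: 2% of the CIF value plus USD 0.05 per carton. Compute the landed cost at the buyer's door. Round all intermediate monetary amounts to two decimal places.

FCA: the seller delivers export-cleared goods to the carrier; the buyer bears costs from that point.
Already in the invoice (seller's account under FCA): inland to port, export clearance — exclude.
CIF value = FCA price + origin terminal + freight + insurance = 16641.37 + 716.22 + 9743.57 + 183.71 = 27284.87
Ad valorem component: 27284.87 × 2% = 545.70
Specific component: 19607 × 0.05 = 980.35
Import duty = 545.70 + 980.35 = 1526.05
Buyer bears: origin terminal 716.22 + freight 9743.57 + insurance 183.71 + destination terminal 1228.97 + brokerage 340.19 + delivery 867.84 + duty 1526.05 = 14606.55
Landed cost = invoice 16641.37 + 14606.55 = 31247.92

Total landed cost: USD 31247.92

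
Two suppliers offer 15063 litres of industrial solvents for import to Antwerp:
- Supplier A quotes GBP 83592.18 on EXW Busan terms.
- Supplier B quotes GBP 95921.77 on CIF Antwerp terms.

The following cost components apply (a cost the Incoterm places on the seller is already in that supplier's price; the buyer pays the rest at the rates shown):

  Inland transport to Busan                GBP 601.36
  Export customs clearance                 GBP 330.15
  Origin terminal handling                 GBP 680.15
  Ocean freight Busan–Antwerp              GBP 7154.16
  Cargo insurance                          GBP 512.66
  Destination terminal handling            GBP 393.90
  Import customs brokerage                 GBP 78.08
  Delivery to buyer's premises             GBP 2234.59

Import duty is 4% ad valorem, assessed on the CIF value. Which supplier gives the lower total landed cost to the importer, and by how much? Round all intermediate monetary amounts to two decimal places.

Supplier A is cheaper by GBP 3173.15

Supplier A (EXW):
CIF value = EXW price + inland to port + export clearance + origin terminal + freight + insurance = 83592.18 + 601.36 + 330.15 + 680.15 + 7154.16 + 512.66 = 92870.66
Import duty = 92870.66 × 4% = 3714.83
Buyer bears (A): 601.36 + 330.15 + 680.15 + 7154.16 + 512.66 + 393.90 + 78.08 + 2234.59 = 11985.05
Landed cost (A) = invoice 83592.18 + 11985.05 + duty 3714.83 = 99292.06
Supplier B (CIF):
The CIF price already equals the CIF value: 95921.77
Import duty = 95921.77 × 4% = 3836.87
Buyer bears (B): 393.90 + 78.08 + 2234.59 = 2706.57
Landed cost (B) = invoice 95921.77 + 2706.57 + duty 3836.87 = 102465.21
Difference = |99292.06 − 102465.21| = 3173.15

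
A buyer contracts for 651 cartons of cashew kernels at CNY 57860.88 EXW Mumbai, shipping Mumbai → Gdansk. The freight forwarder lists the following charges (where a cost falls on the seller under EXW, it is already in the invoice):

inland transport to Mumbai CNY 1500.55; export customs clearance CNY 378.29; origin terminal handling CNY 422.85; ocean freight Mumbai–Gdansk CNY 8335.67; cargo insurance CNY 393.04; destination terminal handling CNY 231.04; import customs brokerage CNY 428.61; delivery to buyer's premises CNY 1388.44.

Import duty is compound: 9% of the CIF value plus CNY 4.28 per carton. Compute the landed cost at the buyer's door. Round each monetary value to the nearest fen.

EXW: the seller makes goods available at their premises; the buyer bears all onward costs.
CIF value = EXW price + inland to port + export clearance + origin terminal + freight + insurance = 57860.88 + 1500.55 + 378.29 + 422.85 + 8335.67 + 393.04 = 68891.28
Ad valorem component: 68891.28 × 9% = 6200.22
Specific component: 651 × 4.28 = 2786.28
Import duty = 6200.22 + 2786.28 = 8986.50
Buyer bears: inland to port 1500.55 + export clearance 378.29 + origin terminal 422.85 + freight 8335.67 + insurance 393.04 + destination terminal 231.04 + brokerage 428.61 + delivery 1388.44 + duty 8986.50 = 22064.99
Landed cost = invoice 57860.88 + 22064.99 = 79925.87

Total landed cost: CNY 79925.87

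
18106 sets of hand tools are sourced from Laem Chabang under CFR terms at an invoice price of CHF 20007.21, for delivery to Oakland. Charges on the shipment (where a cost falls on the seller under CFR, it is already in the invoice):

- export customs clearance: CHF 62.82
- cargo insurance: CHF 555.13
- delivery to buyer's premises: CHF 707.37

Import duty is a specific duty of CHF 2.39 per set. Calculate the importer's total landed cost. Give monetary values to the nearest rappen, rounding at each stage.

CFR: the seller pays costs through ocean freight to the destination port, but not insurance.
Already in the invoice (seller's account under CFR): export clearance — exclude.
CIF value = CFR price + insurance = 20007.21 + 555.13 = 20562.34
Import duty = 18106 × 2.39 = 43273.34
Buyer bears: insurance 555.13 + delivery 707.37 + duty 43273.34 = 44535.84
Landed cost = invoice 20007.21 + 44535.84 = 64543.05

Total landed cost: CHF 64543.05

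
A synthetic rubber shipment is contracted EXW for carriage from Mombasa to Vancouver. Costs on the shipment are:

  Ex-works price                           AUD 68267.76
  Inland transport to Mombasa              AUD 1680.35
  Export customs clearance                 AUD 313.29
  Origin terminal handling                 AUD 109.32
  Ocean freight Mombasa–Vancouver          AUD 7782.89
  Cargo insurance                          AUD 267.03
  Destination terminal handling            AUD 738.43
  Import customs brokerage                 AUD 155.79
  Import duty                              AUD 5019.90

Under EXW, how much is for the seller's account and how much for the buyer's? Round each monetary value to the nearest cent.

Seller: AUD 68267.76; buyer: AUD 16067.00

EXW: the seller makes goods available at their premises; the buyer bears all onward costs.
Seller's account: goods 68267.76 = 68267.76
Buyer's account: inland to port 1680.35 + export clearance 313.29 + origin terminal 109.32 + freight 7782.89 + insurance 267.03 + destination terminal 738.43 + brokerage 155.79 + duty 5019.90 = 16067.00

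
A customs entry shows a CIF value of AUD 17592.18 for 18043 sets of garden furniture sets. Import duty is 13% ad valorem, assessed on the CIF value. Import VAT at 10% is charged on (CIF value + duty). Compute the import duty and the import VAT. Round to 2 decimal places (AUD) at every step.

Import duty = 17592.18 × 13% = 2286.98
VAT base = CIF + duty = 17592.18 + 2286.98 = 19879.16
Import VAT = 19879.16 × 10% = 1987.92

Import duty: AUD 2286.98; import VAT: AUD 1987.92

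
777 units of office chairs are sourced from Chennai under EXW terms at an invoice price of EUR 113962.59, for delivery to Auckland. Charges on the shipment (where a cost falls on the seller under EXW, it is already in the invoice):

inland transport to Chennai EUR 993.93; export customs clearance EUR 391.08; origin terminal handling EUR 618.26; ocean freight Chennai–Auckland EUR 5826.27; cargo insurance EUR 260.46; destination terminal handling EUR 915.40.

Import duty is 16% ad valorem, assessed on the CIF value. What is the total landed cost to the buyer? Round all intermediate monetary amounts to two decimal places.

EXW: the seller makes goods available at their premises; the buyer bears all onward costs.
CIF value = EXW price + inland to port + export clearance + origin terminal + freight + insurance = 113962.59 + 993.93 + 391.08 + 618.26 + 5826.27 + 260.46 = 122052.59
Import duty = 122052.59 × 16% = 19528.41
Buyer bears: inland to port 993.93 + export clearance 391.08 + origin terminal 618.26 + freight 5826.27 + insurance 260.46 + destination terminal 915.40 + duty 19528.41 = 28533.81
Landed cost = invoice 113962.59 + 28533.81 = 142496.40

Total landed cost: EUR 142496.40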